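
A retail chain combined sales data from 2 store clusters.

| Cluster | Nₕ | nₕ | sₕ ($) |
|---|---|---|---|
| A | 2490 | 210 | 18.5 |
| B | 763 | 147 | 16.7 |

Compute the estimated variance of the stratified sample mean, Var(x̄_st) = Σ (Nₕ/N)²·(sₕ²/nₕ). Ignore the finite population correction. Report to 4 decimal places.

1.0593

N = 3253; Wₕ = Nₕ/N.
cluster A: (2490/3253)²·18.5²/210 = 0.9548930
cluster B: (763/3253)²·16.7²/147 = 0.1043750
Sum = 1.0592681 → 1.0593.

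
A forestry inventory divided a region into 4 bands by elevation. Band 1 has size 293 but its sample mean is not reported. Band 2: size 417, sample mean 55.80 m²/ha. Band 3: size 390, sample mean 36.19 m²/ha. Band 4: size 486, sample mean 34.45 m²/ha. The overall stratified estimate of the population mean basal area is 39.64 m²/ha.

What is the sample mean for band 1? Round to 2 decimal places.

Σ Nₕx̄ₕ = N·μ, so 293·x̄_1 = 1586·39.64 − (417·55.80 + 390·36.19 + 486·34.45).
= 62869.04 − 54125.4 = 8743.64.
x̄_1 = 8743.64 / 293 = 29.8418... → 29.84.

29.84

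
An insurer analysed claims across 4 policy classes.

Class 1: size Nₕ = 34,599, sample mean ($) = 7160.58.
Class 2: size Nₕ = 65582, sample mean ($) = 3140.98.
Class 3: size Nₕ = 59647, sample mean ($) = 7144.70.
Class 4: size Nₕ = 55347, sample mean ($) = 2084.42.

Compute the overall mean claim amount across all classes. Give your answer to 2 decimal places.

4625.38

N = 215175; weights Wₕ = Nₕ/N = (0.1608, 0.3048, 0.2772, 0.2572).
x̄_st = Σ Wₕ·x̄ₕ = 0.1608·7160.58 + 0.3048·3140.98 + 0.2772·7144.70 + 0.2572·2084.42 ≈ 4625.3839...
→ 4625.38.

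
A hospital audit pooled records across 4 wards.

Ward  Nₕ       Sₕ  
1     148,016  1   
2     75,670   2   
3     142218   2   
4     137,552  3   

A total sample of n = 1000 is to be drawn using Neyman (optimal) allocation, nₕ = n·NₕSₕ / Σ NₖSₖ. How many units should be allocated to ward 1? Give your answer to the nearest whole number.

149

Σ NₕSₕ = 148016·1 + 75670·2 + 142218·2 + 137552·3 = 996448.
Share for 1: 148016/996448 = 0.14854.
n_1 = 1000 × 0.14854 = 148.544... → 149.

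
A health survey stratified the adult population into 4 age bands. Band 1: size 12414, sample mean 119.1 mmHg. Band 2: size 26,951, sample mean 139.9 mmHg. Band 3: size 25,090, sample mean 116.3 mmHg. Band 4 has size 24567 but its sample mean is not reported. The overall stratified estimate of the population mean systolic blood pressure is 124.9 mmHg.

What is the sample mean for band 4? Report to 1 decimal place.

120.2

N = 12414 + 26951 + 25090 + 24567 = 89022.
Overall total = μ·N = 124.9·89022 = 11118847.8.
Subtract the known strata: 12414·119.1 + 26951·139.9 + 25090·116.3 = 8166919.3.
Remaining total for band 4: 11118847.8 − 8166919.3 = 2951928.5.
Divide by its size: 2951928.5 / 24567 = 120.158... → 120.2.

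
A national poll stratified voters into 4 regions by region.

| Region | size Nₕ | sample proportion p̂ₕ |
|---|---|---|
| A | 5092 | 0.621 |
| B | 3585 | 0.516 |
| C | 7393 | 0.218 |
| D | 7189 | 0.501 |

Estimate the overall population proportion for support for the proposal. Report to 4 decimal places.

0.4396

N = 5092 + 3585 + 7393 + 7189 = 23259.
Overall proportion = Σ (Nₕ/N)·p̂ₕ.
Σ Nₕp̂ₕ = 3162.132 + 1849.86 + 1611.674 + 3601.689 = 10225.355.
10225.355 / 23259 = 0.439630... → 0.4396.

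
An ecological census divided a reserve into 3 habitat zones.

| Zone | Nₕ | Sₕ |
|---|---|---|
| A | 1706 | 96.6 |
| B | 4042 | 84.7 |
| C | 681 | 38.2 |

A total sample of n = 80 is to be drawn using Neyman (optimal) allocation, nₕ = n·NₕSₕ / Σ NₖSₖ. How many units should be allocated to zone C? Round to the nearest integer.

4

A: NₕSₕ = 1706·96.6 = 164799.6
B: NₕSₕ = 4042·84.7 = 342357.4
C: NₕSₕ = 681·38.2 = 26014.2
Σ NₕSₕ = 533171.2.
n_C = 80·26014.2/533171.2 = 3.903... → 4.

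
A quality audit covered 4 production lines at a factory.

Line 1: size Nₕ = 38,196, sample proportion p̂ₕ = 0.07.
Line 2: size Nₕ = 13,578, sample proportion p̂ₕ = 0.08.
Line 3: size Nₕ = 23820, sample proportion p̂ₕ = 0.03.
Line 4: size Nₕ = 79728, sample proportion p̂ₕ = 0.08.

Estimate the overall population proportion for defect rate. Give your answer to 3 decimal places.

Wₕ = Nₕ/N with N = 155322: 0.2459, 0.0874, 0.1534, 0.5133.
p̂_st = 0.2459·0.07 + 0.0874·0.08 + 0.1534·0.03 + 0.5133·0.08 ≈ 0.06987... → 0.070.

0.070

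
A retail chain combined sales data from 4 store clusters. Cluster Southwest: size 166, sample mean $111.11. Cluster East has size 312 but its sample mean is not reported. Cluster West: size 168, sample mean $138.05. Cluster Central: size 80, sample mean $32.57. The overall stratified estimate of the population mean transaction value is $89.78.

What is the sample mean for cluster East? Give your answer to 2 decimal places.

67.11

Σ Nₕx̄ₕ = N·μ, so 312·x̄_East = 726·89.78 − (166·111.11 + 168·138.05 + 80·32.57).
= 65180.28 − 44242.26 = 20938.02.
x̄_East = 20938.02 / 312 = 67.1090... → 67.11.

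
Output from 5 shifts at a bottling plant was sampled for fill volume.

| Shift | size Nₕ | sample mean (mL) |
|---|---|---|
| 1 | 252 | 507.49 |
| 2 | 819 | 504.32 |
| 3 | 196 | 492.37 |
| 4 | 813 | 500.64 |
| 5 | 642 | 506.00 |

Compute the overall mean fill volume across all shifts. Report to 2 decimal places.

503.05

N = 252 + 819 + 196 + 813 + 642 = 2722.
Overall mean = Σ (Nₕ/N)·x̄ₕ — weight by population share, not a simple average.
Σ Nₕx̄ₕ = 252·507.49 + 819·504.32 + 196·492.37 + 813·500.64 + 642·506.00 = 127887.48 + 413038.08 + 96504.52 + 407020.32 + 324852 = 1369302.4.
Divide by N: 1369302.4 / 2722 = 503.0501... → 503.05.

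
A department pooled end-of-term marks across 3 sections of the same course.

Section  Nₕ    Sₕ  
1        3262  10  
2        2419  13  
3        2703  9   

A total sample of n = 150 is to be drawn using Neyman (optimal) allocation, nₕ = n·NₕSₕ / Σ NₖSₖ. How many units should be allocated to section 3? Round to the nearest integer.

41

1: NₕSₕ = 3262·10 = 32620
2: NₕSₕ = 2419·13 = 31447
3: NₕSₕ = 2703·9 = 24327
Σ NₕSₕ = 88394.
n_3 = 150·24327/88394 = 41.282... → 41.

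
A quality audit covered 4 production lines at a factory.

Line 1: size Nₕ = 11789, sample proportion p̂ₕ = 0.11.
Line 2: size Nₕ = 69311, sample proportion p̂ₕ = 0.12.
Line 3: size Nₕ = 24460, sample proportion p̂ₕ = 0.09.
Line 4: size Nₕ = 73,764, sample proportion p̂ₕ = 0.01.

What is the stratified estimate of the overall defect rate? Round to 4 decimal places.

0.0700

Wₕ = Nₕ/N with N = 179324: 0.0657, 0.3865, 0.1364, 0.4113.
p̂_st = 0.0657·0.11 + 0.3865·0.12 + 0.1364·0.09 + 0.4113·0.01 ≈ 0.070003... → 0.0700.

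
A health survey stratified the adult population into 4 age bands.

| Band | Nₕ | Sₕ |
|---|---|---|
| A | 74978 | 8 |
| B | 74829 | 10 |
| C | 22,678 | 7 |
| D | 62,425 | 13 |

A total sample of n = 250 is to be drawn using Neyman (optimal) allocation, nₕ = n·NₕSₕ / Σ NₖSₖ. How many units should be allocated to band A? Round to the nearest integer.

65

A: NₕSₕ = 74978·8 = 599824
B: NₕSₕ = 74829·10 = 748290
C: NₕSₕ = 22678·7 = 158746
D: NₕSₕ = 62425·13 = 811525
Σ NₕSₕ = 2318385.
n_A = 250·599824/2318385 = 64.681... → 65.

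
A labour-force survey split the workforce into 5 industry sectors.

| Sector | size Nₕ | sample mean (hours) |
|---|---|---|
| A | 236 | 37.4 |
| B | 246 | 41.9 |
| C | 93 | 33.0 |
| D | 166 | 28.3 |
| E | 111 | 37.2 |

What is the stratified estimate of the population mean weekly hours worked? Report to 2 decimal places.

N = 236 + 246 + 93 + 166 + 111 = 852.
The stratified mean weights each stratum mean by its population share Nₕ/N.
Σ Nₕx̄ₕ = 236·37.4 + 246·41.9 + 93·33.0 + 166·28.3 + 111·37.2 = 8826.4 + 10307.4 + 3069 + 4697.8 + 4129.2 = 31029.8.
Divide by N: 31029.8 / 852 = 36.4200... → 36.42.

36.42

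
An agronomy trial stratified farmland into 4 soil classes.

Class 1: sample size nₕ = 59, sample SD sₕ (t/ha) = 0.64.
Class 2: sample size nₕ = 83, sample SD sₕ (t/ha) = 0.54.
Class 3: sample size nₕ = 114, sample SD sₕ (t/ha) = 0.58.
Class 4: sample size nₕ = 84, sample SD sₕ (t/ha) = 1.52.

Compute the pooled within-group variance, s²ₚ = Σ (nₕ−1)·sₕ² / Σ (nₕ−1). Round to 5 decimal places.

0.82573

Degrees of freedom: 58 + 82 + 113 + 83 = 336.
Σ(nₕ−1)sₕ² = 58·0.4096 + 82·0.2916 + 113·0.3364 + 83·2.3104 = 277.4444.
s²ₚ = 277.4444 / 336 = 0.8257274... → 0.82573.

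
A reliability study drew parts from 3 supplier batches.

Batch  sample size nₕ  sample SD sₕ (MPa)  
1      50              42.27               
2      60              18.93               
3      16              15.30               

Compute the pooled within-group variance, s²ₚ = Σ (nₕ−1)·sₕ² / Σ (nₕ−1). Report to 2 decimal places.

912.23

Degrees of freedom: 49 + 59 + 15 = 123.
Σ(nₕ−1)sₕ² = 49·1786.7529 + 59·358.3449 + 15·234.09 = 112204.5912.
s²ₚ = 112204.5912 / 123 = 912.2324... → 912.23.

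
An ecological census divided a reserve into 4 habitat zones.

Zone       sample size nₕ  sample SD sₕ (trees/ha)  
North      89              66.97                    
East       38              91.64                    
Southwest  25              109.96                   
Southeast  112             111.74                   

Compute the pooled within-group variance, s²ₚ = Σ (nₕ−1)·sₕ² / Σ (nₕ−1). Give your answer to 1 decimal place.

9159.7

Degrees of freedom: 88 + 37 + 24 + 111 = 260.
Σ(nₕ−1)sₕ² = 88·4484.9809 + 37·8397.8896 + 24·12091.2016 + 111·12485.8276 = 2381515.9364.
s²ₚ = 2381515.9364 / 260 = 9159.677... → 9159.7.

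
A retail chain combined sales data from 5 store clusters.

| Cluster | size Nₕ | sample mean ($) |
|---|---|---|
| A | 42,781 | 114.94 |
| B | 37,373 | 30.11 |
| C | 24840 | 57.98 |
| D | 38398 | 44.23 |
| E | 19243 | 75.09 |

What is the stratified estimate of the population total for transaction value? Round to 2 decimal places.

A: 42781·114.94 = 4917248.14
B: 37373·30.11 = 1125301.03
C: 24840·57.98 = 1440223.2
D: 38398·44.23 = 1698343.54
E: 19243·75.09 = 1444956.87
τ̂ = Σ Nₕx̄ₕ = 10626072.78.

10626072.78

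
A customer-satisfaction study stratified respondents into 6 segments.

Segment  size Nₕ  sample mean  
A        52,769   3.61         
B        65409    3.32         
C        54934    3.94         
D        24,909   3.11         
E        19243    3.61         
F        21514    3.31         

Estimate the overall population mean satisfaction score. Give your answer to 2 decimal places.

x̄_st = (Σ Nₕx̄ₕ) / (Σ Nₕ) = (52769·3.61 + 65409·3.32 + 54934·3.94 + 24909·3.11 + 19243·3.61 + 21514·3.31) / 238778
= 842239.49 / 238778 = 3.5273... → 3.53.

3.53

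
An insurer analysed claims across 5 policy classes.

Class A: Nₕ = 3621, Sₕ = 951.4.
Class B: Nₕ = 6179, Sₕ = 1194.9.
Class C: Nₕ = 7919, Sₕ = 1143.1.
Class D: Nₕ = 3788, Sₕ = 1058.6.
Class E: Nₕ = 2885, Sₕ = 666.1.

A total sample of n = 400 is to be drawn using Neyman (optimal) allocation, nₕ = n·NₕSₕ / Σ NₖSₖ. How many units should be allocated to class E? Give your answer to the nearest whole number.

30

A: NₕSₕ = 3621·951.4 = 3445019.4
B: NₕSₕ = 6179·1194.9 = 7383287.1
C: NₕSₕ = 7919·1143.1 = 9052208.9
D: NₕSₕ = 3788·1058.6 = 4009976.8
E: NₕSₕ = 2885·666.1 = 1921698.5
Σ NₕSₕ = 25812190.7.
n_E = 400·1921698.5/25812190.7 = 29.780... → 30.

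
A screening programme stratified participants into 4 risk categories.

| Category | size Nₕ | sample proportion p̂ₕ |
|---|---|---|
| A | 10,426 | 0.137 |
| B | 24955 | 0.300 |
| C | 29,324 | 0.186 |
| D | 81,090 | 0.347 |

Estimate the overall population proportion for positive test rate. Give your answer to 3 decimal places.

0.292

Wₕ = Nₕ/N with N = 145795: 0.0715, 0.1712, 0.2011, 0.5562.
p̂_st = 0.0715·0.137 + 0.1712·0.300 + 0.2011·0.186 + 0.5562·0.347 ≈ 0.29156... → 0.292.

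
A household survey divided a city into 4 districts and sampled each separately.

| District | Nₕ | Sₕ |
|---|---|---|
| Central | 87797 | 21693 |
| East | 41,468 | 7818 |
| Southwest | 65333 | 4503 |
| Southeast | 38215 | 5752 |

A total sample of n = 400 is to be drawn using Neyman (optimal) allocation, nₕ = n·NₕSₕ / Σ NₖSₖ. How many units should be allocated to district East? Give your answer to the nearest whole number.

Central: NₕSₕ = 87797·21693 = 1904580321
East: NₕSₕ = 41468·7818 = 324196824
Southwest: NₕSₕ = 65333·4503 = 294194499
Southeast: NₕSₕ = 38215·5752 = 219812680
Σ NₕSₕ = 2742784324.
n_East = 400·324196824/2742784324 = 47.280... → 47.

47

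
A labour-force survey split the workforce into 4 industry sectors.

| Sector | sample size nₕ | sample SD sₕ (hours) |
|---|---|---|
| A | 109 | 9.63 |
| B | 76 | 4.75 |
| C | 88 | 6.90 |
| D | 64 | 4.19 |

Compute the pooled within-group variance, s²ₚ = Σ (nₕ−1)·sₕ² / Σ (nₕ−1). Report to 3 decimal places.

A: (109−1)·9.63² = 108·92.7369 = 10015.5852
B: (76−1)·4.75² = 75·22.5625 = 1692.1875
C: (88−1)·6.90² = 87·47.61 = 4142.07
D: (64−1)·4.19² = 63·17.5561 = 1106.0343
Numerator = 16955.877; denominator = Σ(nₕ−1) = 333.
s²ₚ = 16955.877/333 = 50.91855... → 50.919.

50.919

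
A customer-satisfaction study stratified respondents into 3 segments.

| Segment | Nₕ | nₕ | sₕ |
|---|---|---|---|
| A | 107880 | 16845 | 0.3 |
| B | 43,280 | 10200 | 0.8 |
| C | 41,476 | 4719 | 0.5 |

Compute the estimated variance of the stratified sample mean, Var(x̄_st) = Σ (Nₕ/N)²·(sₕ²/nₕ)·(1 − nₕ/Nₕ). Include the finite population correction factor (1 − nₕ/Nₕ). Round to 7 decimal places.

0.0000060

N = 192636; Wₕ = Nₕ/N.
segment A: (107880/192636)²·0.3²/16845·(1 − 16845/107880) = 0.0000014140
segment B: (43280/192636)²·0.8²/10200·(1 − 10200/43280) = 0.0000024208
segment C: (41476/192636)²·0.5²/4719·(1 − 4719/41476) = 0.0000021765
Sum = 0.0000060112 → 0.0000060.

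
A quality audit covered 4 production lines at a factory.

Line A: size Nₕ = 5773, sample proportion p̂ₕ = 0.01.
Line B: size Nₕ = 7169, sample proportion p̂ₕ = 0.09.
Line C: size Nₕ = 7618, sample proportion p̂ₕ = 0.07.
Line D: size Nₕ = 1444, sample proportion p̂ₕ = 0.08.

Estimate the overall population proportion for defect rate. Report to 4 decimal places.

0.0614

Wₕ = Nₕ/N with N = 22004: 0.2624, 0.3258, 0.3462, 0.0656.
p̂_st = 0.2624·0.01 + 0.3258·0.09 + 0.3462·0.07 + 0.0656·0.08 ≈ 0.061431... → 0.0614.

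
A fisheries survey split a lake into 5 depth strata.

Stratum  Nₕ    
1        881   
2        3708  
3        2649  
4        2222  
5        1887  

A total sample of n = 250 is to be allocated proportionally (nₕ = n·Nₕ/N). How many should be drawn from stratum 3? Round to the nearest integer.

58

Share of stratum 3 = 2649/11347 = 0.23345.
Allocate 250 × 0.23345 = 58.363... → 58.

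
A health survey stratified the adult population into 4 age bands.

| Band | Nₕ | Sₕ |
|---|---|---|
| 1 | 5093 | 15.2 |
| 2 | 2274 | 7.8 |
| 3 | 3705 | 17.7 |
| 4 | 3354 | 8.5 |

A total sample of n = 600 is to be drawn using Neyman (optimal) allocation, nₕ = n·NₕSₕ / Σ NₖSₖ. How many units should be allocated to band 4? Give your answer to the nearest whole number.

1: NₕSₕ = 5093·15.2 = 77413.6
2: NₕSₕ = 2274·7.8 = 17737.2
3: NₕSₕ = 3705·17.7 = 65578.5
4: NₕSₕ = 3354·8.5 = 28509
Σ NₕSₕ = 189238.3.
n_4 = 600·28509/189238.3 = 90.391... → 90.

90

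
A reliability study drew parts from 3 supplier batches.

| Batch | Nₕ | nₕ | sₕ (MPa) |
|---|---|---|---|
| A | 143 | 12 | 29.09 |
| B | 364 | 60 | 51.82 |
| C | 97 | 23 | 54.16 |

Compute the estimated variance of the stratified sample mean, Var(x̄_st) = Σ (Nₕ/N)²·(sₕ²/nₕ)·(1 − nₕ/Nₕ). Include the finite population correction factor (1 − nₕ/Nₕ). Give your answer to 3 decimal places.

19.706

N = 604. Term for each stratum: Wₕ²sₕ²/nₕ·(1−nₕ/Nₕ).
Var(x̄_st) = 3.621093 + 13.575151 + 2.509337 = 19.705581 → 19.706.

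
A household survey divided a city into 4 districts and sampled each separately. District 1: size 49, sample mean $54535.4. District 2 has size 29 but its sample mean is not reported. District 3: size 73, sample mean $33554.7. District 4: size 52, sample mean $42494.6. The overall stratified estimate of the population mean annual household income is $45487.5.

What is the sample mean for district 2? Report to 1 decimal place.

65604.0

N = 49 + 29 + 73 + 52 = 203.
Overall total = μ·N = 45487.5·203 = 9233962.5.
Subtract the known strata: 49·54535.4 + 73·33554.7 + 52·42494.6 = 7331446.9.
Remaining total for district 2: 9233962.5 − 7331446.9 = 1902515.6.
Divide by its size: 1902515.6 / 29 = 65603.986... → 65604.0.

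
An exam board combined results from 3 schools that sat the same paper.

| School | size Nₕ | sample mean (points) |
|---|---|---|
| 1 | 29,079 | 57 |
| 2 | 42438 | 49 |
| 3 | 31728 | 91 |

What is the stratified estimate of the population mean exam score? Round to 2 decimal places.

N = 103245; weights Wₕ = Nₕ/N = (0.2817, 0.4110, 0.3073).
x̄_st = Σ Wₕ·x̄ₕ = 0.2817·57 + 0.4110·49 + 0.3073·91 ≈ 64.1601...
→ 64.16.

64.16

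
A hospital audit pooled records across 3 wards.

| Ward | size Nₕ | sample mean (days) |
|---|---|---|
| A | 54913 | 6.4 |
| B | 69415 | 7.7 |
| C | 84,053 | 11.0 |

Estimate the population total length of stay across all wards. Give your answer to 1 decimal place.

1810521.7

Population total = Σ Nₕ·x̄ₕ (each stratum's size times its mean).
54913·6.4 + 69415·7.7 + 84053·11.0 = 351443.2 + 534495.5 + 924583 = 1810521.7.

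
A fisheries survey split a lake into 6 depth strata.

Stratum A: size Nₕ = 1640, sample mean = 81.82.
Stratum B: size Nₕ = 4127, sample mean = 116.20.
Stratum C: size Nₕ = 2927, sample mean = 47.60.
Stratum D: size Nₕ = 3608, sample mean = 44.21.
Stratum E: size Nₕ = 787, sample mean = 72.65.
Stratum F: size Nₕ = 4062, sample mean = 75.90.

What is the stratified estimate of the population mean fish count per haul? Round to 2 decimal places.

N = 1640 + 4127 + 2927 + 3608 + 787 + 4062 = 17151.
Weight each subgroup mean by Nₕ/N and sum.
Σ Nₕx̄ₕ = 1640·81.82 + 4127·116.20 + 2927·47.60 + 3608·44.21 + 787·72.65 + 4062·75.90 = 134184.8 + 479557.4 + 139325.2 + 159509.68 + 57175.55 + 308305.8 = 1278058.43.
Divide by N: 1278058.43 / 17151 = 74.5180... → 74.52.

74.52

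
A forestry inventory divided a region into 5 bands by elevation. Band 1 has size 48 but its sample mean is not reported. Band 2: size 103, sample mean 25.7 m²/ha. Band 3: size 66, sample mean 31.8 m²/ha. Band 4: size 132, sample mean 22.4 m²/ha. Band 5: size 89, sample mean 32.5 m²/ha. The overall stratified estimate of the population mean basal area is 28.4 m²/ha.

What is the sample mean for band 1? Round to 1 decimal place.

Σ Nₕx̄ₕ = N·μ, so 48·x̄_1 = 438·28.4 − (103·25.7 + 66·31.8 + 132·22.4 + 89·32.5).
= 12439.2 − 10595.2 = 1844.
x̄_1 = 1844 / 48 = 38.417... → 38.4.

38.4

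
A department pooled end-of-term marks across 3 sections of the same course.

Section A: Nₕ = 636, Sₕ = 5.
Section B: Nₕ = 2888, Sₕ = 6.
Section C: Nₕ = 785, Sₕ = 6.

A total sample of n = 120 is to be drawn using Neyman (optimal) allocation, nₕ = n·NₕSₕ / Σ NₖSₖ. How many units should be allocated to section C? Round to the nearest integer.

A: NₕSₕ = 636·5 = 3180
B: NₕSₕ = 2888·6 = 17328
C: NₕSₕ = 785·6 = 4710
Σ NₕSₕ = 25218.
n_C = 120·4710/25218 = 22.413... → 22.

22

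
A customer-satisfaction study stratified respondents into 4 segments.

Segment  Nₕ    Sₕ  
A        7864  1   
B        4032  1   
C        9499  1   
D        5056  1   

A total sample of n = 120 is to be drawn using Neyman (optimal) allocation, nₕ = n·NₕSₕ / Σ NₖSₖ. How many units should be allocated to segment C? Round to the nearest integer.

43

Σ NₕSₕ = 7864·1 + 4032·1 + 9499·1 + 5056·1 = 26451.
Share for C: 9499/26451 = 0.35912.
n_C = 120 × 0.35912 = 43.094... → 43.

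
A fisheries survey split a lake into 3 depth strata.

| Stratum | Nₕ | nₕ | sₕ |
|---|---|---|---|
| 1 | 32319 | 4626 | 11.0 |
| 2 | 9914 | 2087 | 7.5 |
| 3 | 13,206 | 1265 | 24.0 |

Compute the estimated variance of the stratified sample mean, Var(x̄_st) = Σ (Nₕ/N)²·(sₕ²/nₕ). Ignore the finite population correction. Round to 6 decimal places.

N = 55439. Term for each stratum: Wₕ²sₕ²/nₕ.
Var(x̄_st) = 0.008889243 + 0.000861920 + 0.025837100 = 0.035588264 → 0.035588.

0.035588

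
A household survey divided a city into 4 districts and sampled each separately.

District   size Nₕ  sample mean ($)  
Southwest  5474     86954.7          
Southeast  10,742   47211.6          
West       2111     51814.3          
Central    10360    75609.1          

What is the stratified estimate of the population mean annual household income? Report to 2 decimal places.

65389.46

N = 28687; weights Wₕ = Nₕ/N = (0.1908, 0.3745, 0.0736, 0.3611).
x̄_st = Σ Wₕ·x̄ₕ = 0.1908·86954.7 + 0.3745·47211.6 + 0.0736·51814.3 + 0.3611·75609.1 ≈ 65389.4551...
→ 65389.46.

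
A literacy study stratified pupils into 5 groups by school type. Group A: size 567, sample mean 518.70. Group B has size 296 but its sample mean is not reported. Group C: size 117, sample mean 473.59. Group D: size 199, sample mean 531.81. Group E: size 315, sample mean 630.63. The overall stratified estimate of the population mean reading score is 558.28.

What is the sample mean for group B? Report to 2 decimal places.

608.37

Σ Nₕx̄ₕ = N·μ, so 296·x̄_B = 1494·558.28 − (567·518.70 + 117·473.59 + 199·531.81 + 315·630.63).
= 834070.32 − 653991.57 = 180078.75.
x̄_B = 180078.75 / 296 = 608.3742... → 608.37.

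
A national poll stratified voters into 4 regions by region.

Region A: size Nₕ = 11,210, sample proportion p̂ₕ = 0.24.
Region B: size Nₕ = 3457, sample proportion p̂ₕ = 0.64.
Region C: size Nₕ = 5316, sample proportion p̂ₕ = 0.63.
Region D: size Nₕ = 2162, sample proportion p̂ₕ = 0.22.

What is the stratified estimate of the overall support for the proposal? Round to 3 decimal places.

0.394

N = 11210 + 3457 + 5316 + 2162 = 22145.
Overall proportion = Σ (Nₕ/N)·p̂ₕ.
Σ Nₕp̂ₕ = 2690.4 + 2212.48 + 3349.08 + 475.64 = 8727.6.
8727.6 / 22145 = 0.39411... → 0.394.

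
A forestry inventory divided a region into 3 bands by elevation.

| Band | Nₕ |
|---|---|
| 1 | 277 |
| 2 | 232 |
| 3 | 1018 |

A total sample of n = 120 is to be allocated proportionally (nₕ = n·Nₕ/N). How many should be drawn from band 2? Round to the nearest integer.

18

N = 277 + 232 + 1018 = 1527.
n_2 = 120·232/1527 = 18.232... → 18.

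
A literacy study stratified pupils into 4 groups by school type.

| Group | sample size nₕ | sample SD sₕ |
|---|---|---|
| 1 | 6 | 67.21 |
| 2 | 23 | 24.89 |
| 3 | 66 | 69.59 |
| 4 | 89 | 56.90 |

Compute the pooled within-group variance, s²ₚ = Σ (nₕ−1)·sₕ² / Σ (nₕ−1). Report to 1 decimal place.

Degrees of freedom: 5 + 22 + 65 + 88 = 180.
Σ(nₕ−1)sₕ² = 5·4517.1841 + 22·619.5121 + 65·4842.7681 + 88·3237.61 = 635904.7932.
s²ₚ = 635904.7932 / 180 = 3532.804... → 3532.8.

3532.8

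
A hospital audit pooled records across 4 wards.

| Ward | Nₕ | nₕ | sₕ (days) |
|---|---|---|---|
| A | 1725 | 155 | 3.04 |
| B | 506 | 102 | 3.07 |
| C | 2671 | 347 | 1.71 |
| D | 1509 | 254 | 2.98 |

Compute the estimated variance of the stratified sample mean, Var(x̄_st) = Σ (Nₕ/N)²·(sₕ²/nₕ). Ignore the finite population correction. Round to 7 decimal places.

N = 6411. Term for each stratum: Wₕ²sₕ²/nₕ.
Var(x̄_st) = 0.0043166031 + 0.0005756070 + 0.0014627125 + 0.0019369827 = 0.0082919052 → 0.0082919.

0.0082919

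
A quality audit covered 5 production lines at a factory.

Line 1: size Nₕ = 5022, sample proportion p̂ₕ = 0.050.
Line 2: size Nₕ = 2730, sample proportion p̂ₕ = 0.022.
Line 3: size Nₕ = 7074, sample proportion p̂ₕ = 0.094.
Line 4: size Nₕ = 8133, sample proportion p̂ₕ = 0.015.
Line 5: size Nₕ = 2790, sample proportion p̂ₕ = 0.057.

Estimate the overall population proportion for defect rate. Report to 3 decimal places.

0.049

Wₕ = Nₕ/N with N = 25749: 0.1950, 0.1060, 0.2747, 0.3159, 0.1084.
p̂_st = 0.1950·0.050 + 0.1060·0.022 + 0.2747·0.094 + 0.3159·0.015 + 0.1084·0.057 ≈ 0.04882... → 0.049.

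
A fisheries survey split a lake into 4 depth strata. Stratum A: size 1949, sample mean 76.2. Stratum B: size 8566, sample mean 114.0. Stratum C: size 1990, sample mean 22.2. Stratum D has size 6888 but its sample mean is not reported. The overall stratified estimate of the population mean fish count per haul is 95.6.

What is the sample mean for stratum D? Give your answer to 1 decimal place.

99.4

N = 1949 + 8566 + 1990 + 6888 = 19393.
Overall total = μ·N = 95.6·19393 = 1853970.8.
Subtract the known strata: 1949·76.2 + 8566·114.0 + 1990·22.2 = 1169215.8.
Remaining total for stratum D: 1853970.8 − 1169215.8 = 684755.
Divide by its size: 684755 / 6888 = 99.413... → 99.4.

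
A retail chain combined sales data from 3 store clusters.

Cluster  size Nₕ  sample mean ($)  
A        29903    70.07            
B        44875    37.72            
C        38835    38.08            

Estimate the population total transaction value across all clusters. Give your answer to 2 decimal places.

A: 29903·70.07 = 2095303.21
B: 44875·37.72 = 1692685
C: 38835·38.08 = 1478836.8
τ̂ = Σ Nₕx̄ₕ = 5266825.01.

5266825.01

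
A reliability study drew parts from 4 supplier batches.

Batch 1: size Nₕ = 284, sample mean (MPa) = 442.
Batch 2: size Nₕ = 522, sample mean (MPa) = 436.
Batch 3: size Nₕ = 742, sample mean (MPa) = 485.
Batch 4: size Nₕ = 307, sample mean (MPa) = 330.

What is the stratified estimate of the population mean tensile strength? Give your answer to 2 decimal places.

N = 284 + 522 + 742 + 307 = 1855.
The stratified mean weights each stratum mean by its population share Nₕ/N.
Σ Nₕx̄ₕ = 284·442 + 522·436 + 742·485 + 307·330 = 125528 + 227592 + 359870 + 101310 = 814300.
Divide by N: 814300 / 1855 = 438.9757... → 438.98.

438.98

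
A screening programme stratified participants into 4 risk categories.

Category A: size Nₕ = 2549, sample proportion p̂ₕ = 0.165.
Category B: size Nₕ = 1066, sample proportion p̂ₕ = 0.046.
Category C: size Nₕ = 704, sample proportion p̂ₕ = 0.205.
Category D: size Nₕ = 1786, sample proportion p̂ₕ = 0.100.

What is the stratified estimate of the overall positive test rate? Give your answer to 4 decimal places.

0.1298

N = 2549 + 1066 + 704 + 1786 = 6105.
Overall proportion = Σ (Nₕ/N)·p̂ₕ.
Σ Nₕp̂ₕ = 420.585 + 49.036 + 144.32 + 178.6 = 792.541.
792.541 / 6105 = 0.129818... → 0.1298.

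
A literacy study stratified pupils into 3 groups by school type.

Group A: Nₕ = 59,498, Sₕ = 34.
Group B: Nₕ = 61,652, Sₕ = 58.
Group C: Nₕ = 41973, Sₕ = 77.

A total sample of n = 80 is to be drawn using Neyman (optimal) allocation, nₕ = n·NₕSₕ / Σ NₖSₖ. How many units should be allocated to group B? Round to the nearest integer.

32

A: NₕSₕ = 59498·34 = 2022932
B: NₕSₕ = 61652·58 = 3575816
C: NₕSₕ = 41973·77 = 3231921
Σ NₕSₕ = 8830669.
n_B = 80·3575816/8830669 = 32.395... → 32.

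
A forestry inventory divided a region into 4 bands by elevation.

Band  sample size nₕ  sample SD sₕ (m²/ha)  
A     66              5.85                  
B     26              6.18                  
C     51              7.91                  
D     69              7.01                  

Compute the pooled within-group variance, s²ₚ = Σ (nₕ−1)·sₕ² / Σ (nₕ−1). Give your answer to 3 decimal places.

Degrees of freedom: 65 + 25 + 50 + 68 = 208.
Σ(nₕ−1)sₕ² = 65·34.2225 + 25·38.1924 + 50·62.5681 + 68·49.1401 = 9649.2043.
s²ₚ = 9649.2043 / 208 = 46.39041... → 46.390.

46.390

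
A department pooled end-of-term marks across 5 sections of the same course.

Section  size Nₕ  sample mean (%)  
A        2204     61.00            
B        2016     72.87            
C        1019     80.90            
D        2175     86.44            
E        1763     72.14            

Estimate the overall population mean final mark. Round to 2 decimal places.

73.99

N = 2204 + 2016 + 1019 + 2175 + 1763 = 9177.
Weight each subgroup mean by Nₕ/N and sum.
Σ Nₕx̄ₕ = 2204·61.00 + 2016·72.87 + 1019·80.90 + 2175·86.44 + 1763·72.14 = 134444 + 146905.92 + 82437.1 + 188007 + 127182.82 = 678976.84.
Divide by N: 678976.84 / 9177 = 73.9868... → 73.99.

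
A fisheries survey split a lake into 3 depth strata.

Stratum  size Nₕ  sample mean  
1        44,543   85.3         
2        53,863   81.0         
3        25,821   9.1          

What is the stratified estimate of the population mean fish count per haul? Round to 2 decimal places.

67.60

N = 124227; weights Wₕ = Nₕ/N = (0.3586, 0.4336, 0.2079).
x̄_st = Σ Wₕ·x̄ₕ = 0.3586·85.3 + 0.4336·81.0 + 0.2079·9.1 ≈ 67.5972...
→ 67.60.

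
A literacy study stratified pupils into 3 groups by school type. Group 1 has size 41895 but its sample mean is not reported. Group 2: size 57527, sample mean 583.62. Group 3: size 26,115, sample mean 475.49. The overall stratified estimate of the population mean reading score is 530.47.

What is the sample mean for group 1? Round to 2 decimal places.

N = 41895 + 57527 + 26115 = 125537.
Overall total = μ·N = 530.47·125537 = 66593612.39.
Subtract the known strata: 57527·583.62 + 26115·475.49 = 45991329.09.
Remaining total for group 1: 66593612.39 − 45991329.09 = 20602283.3.
Divide by its size: 20602283.3 / 41895 = 491.7600... → 491.76.

491.76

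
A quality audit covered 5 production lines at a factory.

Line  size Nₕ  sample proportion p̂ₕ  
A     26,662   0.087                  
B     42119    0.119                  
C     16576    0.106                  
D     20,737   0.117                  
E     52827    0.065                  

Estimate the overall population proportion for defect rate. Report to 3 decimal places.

Wₕ = Nₕ/N with N = 158921: 0.1678, 0.2650, 0.1043, 0.1305, 0.3324.
p̂_st = 0.1678·0.087 + 0.2650·0.119 + 0.1043·0.106 + 0.1305·0.117 + 0.3324·0.065 ≈ 0.09406... → 0.094.

0.094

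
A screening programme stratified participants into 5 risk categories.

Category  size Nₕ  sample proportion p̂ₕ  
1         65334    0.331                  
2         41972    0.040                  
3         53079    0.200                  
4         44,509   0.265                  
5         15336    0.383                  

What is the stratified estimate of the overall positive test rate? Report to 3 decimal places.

N = 65334 + 41972 + 53079 + 44509 + 15336 = 220230.
Overall proportion = Σ (Nₕ/N)·p̂ₕ.
Σ Nₕp̂ₕ = 21625.554 + 1678.88 + 10615.8 + 11794.885 + 5873.688 = 51588.807.
51588.807 / 220230 = 0.23425... → 0.234.

0.234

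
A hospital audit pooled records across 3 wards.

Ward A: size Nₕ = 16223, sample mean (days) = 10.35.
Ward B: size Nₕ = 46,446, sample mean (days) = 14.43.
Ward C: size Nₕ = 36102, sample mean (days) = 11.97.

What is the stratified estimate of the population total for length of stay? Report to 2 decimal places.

1270264.77

Estimate total by summing Nₕ·x̄ₕ over strata.
16223·10.35 + 46446·14.43 + 36102·11.97 = 167908.05 + 670215.78 + 432140.94 = 1270264.77.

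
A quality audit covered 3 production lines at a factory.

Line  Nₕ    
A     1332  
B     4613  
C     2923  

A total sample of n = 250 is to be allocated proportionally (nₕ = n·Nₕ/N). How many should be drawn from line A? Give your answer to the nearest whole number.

38

Share of line A = 1332/8868 = 0.15020.
Allocate 250 × 0.15020 = 37.551... → 38.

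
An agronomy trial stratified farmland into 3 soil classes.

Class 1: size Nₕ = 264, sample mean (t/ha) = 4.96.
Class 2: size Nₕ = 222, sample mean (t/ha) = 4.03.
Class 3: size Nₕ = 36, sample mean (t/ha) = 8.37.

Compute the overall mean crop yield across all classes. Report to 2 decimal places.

4.80

x̄_st = (Σ Nₕx̄ₕ) / (Σ Nₕ) = (264·4.96 + 222·4.03 + 36·8.37) / 522
= 2505.42 / 522 = 4.7997... → 4.80.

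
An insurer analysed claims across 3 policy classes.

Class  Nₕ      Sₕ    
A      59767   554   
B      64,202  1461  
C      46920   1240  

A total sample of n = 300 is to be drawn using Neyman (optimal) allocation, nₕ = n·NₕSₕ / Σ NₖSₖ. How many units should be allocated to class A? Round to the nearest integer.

54

A: NₕSₕ = 59767·554 = 33110918
B: NₕSₕ = 64202·1461 = 93799122
C: NₕSₕ = 46920·1240 = 58180800
Σ NₕSₕ = 185090840.
n_A = 300·33110918/185090840 = 53.667... → 54.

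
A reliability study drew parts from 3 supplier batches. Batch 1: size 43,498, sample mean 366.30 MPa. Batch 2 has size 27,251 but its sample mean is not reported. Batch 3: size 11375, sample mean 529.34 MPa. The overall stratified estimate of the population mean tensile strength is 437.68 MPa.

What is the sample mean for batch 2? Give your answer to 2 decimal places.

513.36

Σ Nₕx̄ₕ = N·μ, so 27251·x̄_2 = 82124·437.68 − (43498·366.30 + 11375·529.34).
= 35944032.32 − 21954559.9 = 13989472.42.
x̄_2 = 13989472.42 / 27251 = 513.3563... → 513.36.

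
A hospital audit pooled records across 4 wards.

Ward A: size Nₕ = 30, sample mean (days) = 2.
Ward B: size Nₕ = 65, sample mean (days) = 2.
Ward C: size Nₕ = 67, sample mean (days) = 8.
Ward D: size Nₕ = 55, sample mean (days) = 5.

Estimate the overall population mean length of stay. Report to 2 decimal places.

4.61

N = 30 + 65 + 67 + 55 = 217.
Weight each subgroup mean by Nₕ/N and sum.
Σ Nₕx̄ₕ = 30·2 + 65·2 + 67·8 + 55·5 = 60 + 130 + 536 + 275 = 1001.
Divide by N: 1001 / 217 = 4.6129... → 4.61.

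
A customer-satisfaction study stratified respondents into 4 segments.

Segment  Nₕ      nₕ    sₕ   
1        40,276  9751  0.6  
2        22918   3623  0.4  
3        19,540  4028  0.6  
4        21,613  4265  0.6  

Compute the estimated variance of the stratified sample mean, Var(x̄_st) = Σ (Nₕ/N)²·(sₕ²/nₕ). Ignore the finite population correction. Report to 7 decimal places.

0.0000144

N = 104347. Term for each stratum: Wₕ²sₕ²/nₕ.
Var(x̄_st) = 0.0000055003 + 0.0000021303 + 0.0000031340 + 0.0000036212 = 0.0000143859 → 0.0000144.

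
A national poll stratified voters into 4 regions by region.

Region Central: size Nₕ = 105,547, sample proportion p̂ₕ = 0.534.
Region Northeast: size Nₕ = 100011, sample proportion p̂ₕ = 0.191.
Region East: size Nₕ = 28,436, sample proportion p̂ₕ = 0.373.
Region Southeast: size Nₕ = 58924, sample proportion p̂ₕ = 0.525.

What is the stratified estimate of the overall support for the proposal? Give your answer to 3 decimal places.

0.399

N = 105547 + 100011 + 28436 + 58924 = 292918.
Overall proportion = Σ (Nₕ/N)·p̂ₕ.
Σ Nₕp̂ₕ = 56362.098 + 19102.101 + 10606.628 + 30935.1 = 117005.927.
117005.927 / 292918 = 0.39945... → 0.399.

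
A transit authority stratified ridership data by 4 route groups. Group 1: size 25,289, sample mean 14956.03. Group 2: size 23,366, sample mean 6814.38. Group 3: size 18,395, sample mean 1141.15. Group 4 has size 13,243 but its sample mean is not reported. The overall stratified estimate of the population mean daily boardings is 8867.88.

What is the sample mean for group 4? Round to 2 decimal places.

11597.78

N = 25289 + 23366 + 18395 + 13243 = 80293.
Overall total = μ·N = 8867.88·80293 = 712028688.84.
Subtract the known strata: 25289·14956.03 + 23366·6814.38 + 18395·1141.15 = 558439300.
Remaining total for group 4: 712028688.84 − 558439300 = 153589388.84.
Divide by its size: 153589388.84 / 13243 = 11597.7791... → 11597.78.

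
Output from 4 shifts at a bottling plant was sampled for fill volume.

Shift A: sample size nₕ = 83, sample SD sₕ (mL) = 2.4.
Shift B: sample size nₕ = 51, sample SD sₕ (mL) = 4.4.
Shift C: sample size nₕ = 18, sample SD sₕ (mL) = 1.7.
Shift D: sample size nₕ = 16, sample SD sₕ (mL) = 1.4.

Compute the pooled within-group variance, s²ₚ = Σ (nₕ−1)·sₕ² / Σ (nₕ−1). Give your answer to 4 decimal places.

Degrees of freedom: 82 + 50 + 17 + 15 = 164.
Σ(nₕ−1)sₕ² = 82·5.76 + 50·19.36 + 17·2.89 + 15·1.96 = 1518.85.
s²ₚ = 1518.85 / 164 = 9.261280... → 9.2613.

9.2613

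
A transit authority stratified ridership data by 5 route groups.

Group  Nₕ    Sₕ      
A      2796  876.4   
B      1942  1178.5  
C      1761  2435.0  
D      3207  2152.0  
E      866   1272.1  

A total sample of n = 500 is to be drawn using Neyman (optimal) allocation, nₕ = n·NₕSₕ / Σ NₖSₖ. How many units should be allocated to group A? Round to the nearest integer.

72

Σ NₕSₕ = 2796·876.4 + 1942·1178.5 + 1761·2435.0 + 3207·2152.0 + 866·1272.1 = 17030199.
Share for A: 2450414.4/17030199 = 0.14389.
n_A = 500 × 0.14389 = 71.943... → 72.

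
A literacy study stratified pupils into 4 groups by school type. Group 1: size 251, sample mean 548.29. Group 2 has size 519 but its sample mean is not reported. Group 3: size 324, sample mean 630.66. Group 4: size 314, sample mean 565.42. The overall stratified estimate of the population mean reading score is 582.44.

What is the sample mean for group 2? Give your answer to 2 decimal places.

579.15

N = 251 + 519 + 324 + 314 = 1408.
Overall total = μ·N = 582.44·1408 = 820075.52.
Subtract the known strata: 251·548.29 + 324·630.66 + 314·565.42 = 519496.51.
Remaining total for group 2: 820075.52 − 519496.51 = 300579.01.
Divide by its size: 300579.01 / 519 = 579.1503... → 579.15.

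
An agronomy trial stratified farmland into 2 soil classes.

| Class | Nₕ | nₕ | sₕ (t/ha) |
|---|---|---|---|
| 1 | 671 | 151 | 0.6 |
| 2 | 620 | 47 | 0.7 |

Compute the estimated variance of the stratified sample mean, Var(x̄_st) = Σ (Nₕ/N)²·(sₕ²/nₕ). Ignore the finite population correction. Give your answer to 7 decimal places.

0.0030486

N = 1291; Wₕ = Nₕ/N.
class 1: (671/1291)²·0.6²/151 = 0.0006440478
class 2: (620/1291)²·0.7²/47 = 0.0024045240
Sum = 0.0030485718 → 0.0030486.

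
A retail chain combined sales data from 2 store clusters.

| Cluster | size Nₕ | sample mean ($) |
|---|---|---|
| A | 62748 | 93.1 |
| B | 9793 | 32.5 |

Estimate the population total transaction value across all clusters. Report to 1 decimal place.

Population total = Σ Nₕ·x̄ₕ (each stratum's size times its mean).
62748·93.1 + 9793·32.5 = 5841838.8 + 318272.5 = 6160111.3.

6160111.3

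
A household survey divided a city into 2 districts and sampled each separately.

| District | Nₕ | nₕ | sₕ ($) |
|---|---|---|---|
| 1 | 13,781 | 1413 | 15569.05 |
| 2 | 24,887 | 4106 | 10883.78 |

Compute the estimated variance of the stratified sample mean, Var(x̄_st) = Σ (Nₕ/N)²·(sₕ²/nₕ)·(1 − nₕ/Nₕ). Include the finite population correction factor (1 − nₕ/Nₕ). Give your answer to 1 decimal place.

29533.8

N = 38668. Term for each stratum: Wₕ²sₕ²/nₕ·(1−nₕ/Nₕ).
Var(x̄_st) = 19555.0466 + 9978.7498 = 29533.7964 → 29533.8.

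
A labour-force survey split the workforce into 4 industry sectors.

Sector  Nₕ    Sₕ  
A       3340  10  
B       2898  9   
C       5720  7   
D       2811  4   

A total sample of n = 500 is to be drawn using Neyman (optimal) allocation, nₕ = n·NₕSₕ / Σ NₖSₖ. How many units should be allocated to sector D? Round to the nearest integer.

51

Σ NₕSₕ = 3340·10 + 2898·9 + 5720·7 + 2811·4 = 110766.
Share for D: 11244/110766 = 0.10151.
n_D = 500 × 0.10151 = 50.756... → 51.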